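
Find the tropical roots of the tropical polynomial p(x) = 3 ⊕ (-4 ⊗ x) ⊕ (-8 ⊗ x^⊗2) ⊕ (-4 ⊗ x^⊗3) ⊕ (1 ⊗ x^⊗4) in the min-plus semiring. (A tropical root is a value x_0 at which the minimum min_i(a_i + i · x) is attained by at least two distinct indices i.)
Roots: {-5, -4, 4, 7}

Each tropical root is a break point of the lower envelope of the lines y = a_i + i · x (there are 5 lines, with slopes 0, 1, ..., 4). Only the lines that attain the minimum somewhere contribute to roots; other lines are dominated. Here the surviving (envelope) indices are i = 4, i = 3, i = 2, i = 1, i = 0.
Intersections between consecutive envelope lines give the roots: for adjacent envelope indices i < j the intersection is x = (a_i − a_j) / (j − i). Reading off the sorted break points: {-5, -4, 4, 7}.
Verification: at each break x_0, at least two indices attain the minimum of min_i(a_i + i · x_0).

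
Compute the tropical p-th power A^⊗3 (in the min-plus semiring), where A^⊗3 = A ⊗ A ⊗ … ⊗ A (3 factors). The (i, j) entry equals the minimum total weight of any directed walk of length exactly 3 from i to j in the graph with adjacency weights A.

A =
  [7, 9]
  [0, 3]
A^⊗3 =
  [12, 15]
  [6, 9]

Each entry (A^⊗3)_ij equals the minimum over all length-3 walks i = v_0 → v_1 → … → v_3 = j of Σ_t A[v_t][v_{t+1}]. For example, for (i, j) = (0, 1) we minimise over 4 possible intermediate vertex sequences; the minimum is 15, attained along the walk 0 → 1 → 1 → 1.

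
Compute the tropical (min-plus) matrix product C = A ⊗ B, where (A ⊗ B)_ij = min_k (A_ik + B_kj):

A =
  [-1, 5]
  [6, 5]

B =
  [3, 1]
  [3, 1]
A ⊗ B =
  [2, 0]
  [8, 6]

Apply the min-plus product entry-by-entry:
  C[0][0] = min over k of (A[0][0] + B[0][0] = -1 + 3 = 2, A[0][1] + B[1][0] = 5 + 3 = 8) = 2 (attained at k = 0)
  C[0][1] = min over k of (A[0][0] + B[0][1] = -1 + 1 = 0, A[0][1] + B[1][1] = 5 + 1 = 6) = 0 (attained at k = 0)
  C[1][0] = min over k of (A[1][0] + B[0][0] = 6 + 3 = 9, A[1][1] + B[1][0] = 5 + 3 = 8) = 8 (attained at k = 1)
  C[1][1] = min over k of (A[1][0] + B[0][1] = 6 + 1 = 7, A[1][1] + B[1][1] = 5 + 1 = 6) = 6 (attained at k = 1)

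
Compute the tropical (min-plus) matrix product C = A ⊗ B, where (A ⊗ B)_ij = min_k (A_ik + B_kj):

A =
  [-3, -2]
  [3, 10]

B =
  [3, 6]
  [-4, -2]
A ⊗ B =
  [-6, -4]
  [6, 8]

Apply the min-plus product entry-by-entry:
  C[0][0] = min over k of (A[0][0] + B[0][0] = -3 + 3 = 0, A[0][1] + B[1][0] = -2 + -4 = -6) = -6 (attained at k = 1)
  C[0][1] = min over k of (A[0][0] + B[0][1] = -3 + 6 = 3, A[0][1] + B[1][1] = -2 + -2 = -4) = -4 (attained at k = 1)
  C[1][0] = min over k of (A[1][0] + B[0][0] = 3 + 3 = 6, A[1][1] + B[1][0] = 10 + -4 = 6) = 6 (attained at k = 0)
  C[1][1] = min over k of (A[1][0] + B[0][1] = 3 + 6 = 9, A[1][1] + B[1][1] = 10 + -2 = 8) = 8 (attained at k = 1)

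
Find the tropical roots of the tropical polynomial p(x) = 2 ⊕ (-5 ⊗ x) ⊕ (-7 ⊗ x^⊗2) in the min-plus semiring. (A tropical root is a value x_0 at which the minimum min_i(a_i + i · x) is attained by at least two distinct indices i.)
Roots: {2, 7}

Each tropical root is a break point of the lower envelope of the lines y = a_i + i · x (there are 3 lines, with slopes 0, 1, ..., 2). Only the lines that attain the minimum somewhere contribute to roots; other lines are dominated. Here the surviving (envelope) indices are i = 2, i = 1, i = 0.
Intersections between consecutive envelope lines give the roots: for adjacent envelope indices i < j the intersection is x = (a_i − a_j) / (j − i). Reading off the sorted break points: {2, 7}.
Verification: at each break x_0, at least two indices attain the minimum of min_i(a_i + i · x_0).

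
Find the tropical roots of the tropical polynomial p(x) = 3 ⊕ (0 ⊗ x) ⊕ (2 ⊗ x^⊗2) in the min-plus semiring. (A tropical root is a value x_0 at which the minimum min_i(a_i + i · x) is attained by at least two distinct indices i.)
Roots: {-2, 3}

Each tropical root is a break point of the lower envelope of the lines y = a_i + i · x (there are 3 lines, with slopes 0, 1, ..., 2). Only the lines that attain the minimum somewhere contribute to roots; other lines are dominated. Here the surviving (envelope) indices are i = 2, i = 1, i = 0.
Intersections between consecutive envelope lines give the roots: for adjacent envelope indices i < j the intersection is x = (a_i − a_j) / (j − i). Reading off the sorted break points: {-2, 3}.
Verification: at each break x_0, at least two indices attain the minimum of min_i(a_i + i · x_0).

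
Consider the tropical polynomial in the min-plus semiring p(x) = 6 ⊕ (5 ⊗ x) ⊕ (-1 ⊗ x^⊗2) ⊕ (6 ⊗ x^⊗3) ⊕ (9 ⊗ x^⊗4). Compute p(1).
p(1) = 1

A tropical monomial a ⊗ x^⊗i evaluates to a + i · x. Evaluating each term at x = 1:
  Term 0 contributes 6 + 0 · 1 = 6
  Term 1 contributes 5 + 1 · 1 = 6
  Term 2 contributes -1 + 2 · 1 = 1
  Term 3 contributes 6 + 3 · 1 = 9
  Term 4 contributes 9 + 4 · 1 = 13
p(1) = ⊕ of these = min[6, 6, 1, 9, 13] = 1.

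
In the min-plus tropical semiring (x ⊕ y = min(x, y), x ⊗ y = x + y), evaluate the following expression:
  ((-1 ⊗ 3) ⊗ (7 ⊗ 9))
((-1 ⊗ 3) ⊗ (7 ⊗ 9)) = 18

Expand innermost to outermost. Recall ⊕ takes the minimum of its arguments and ⊗ takes their sum. Working out the expression ((-1 ⊗ 3) ⊗ (7 ⊗ 9)) gives 18.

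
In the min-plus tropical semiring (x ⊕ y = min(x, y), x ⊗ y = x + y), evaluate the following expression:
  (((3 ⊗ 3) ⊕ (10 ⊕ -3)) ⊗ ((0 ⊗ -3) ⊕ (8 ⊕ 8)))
(((3 ⊗ 3) ⊕ (10 ⊕ -3)) ⊗ ((0 ⊗ -3) ⊕ (8 ⊕ 8))) = -6

Expand innermost to outermost. Recall ⊕ takes the minimum of its arguments and ⊗ takes their sum. Working out the expression (((3 ⊗ 3) ⊕ (10 ⊕ -3)) ⊗ ((0 ⊗ -3) ⊕ (8 ⊕ 8))) gives -6.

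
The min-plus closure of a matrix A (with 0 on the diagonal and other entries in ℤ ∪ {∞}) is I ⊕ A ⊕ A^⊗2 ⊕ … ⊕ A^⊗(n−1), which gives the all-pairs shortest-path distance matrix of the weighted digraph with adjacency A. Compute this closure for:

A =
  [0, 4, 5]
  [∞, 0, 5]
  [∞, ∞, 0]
Closure =
  [0, 4, 5]
  [∞, 0, 5]
  [∞, ∞, 0]

This is the Floyd-Warshall all-pairs shortest-path computation. For each intermediate vertex k = 0, 1, …, 2, update dist[i][j] ← min(dist[i][j], dist[i][k] + dist[k][j]). The final matrix gives, for each (i, j), the minimum total weight of any directed path from i to j (possibly empty when i = j).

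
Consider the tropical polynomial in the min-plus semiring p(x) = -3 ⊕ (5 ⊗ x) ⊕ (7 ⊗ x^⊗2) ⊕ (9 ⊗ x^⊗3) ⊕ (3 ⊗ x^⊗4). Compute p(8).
p(8) = -3

A tropical monomial a ⊗ x^⊗i evaluates to a + i · x. Evaluating each term at x = 8:
  Term 0 contributes -3 + 0 · 8 = -3
  Term 1 contributes 5 + 1 · 8 = 13
  Term 2 contributes 7 + 2 · 8 = 23
  Term 3 contributes 9 + 3 · 8 = 33
  Term 4 contributes 3 + 4 · 8 = 35
p(8) = ⊕ of these = min[-3, 13, 23, 33, 35] = -3.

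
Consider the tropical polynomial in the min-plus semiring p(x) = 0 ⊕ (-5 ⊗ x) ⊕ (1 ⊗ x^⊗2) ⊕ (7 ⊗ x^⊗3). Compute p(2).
p(2) = -3

A tropical monomial a ⊗ x^⊗i evaluates to a + i · x. Evaluating each term at x = 2:
  Term 0 contributes 0 + 0 · 2 = 0
  Term 1 contributes -5 + 1 · 2 = -3
  Term 2 contributes 1 + 2 · 2 = 5
  Term 3 contributes 7 + 3 · 2 = 13
p(2) = ⊕ of these = min[0, -3, 5, 13] = -3.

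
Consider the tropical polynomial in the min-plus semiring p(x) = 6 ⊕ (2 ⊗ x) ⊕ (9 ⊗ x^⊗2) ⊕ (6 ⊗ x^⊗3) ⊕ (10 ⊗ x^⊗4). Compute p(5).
p(5) = 6

A tropical monomial a ⊗ x^⊗i evaluates to a + i · x. Evaluating each term at x = 5:
  Term 0 contributes 6 + 0 · 5 = 6
  Term 1 contributes 2 + 1 · 5 = 7
  Term 2 contributes 9 + 2 · 5 = 19
  Term 3 contributes 6 + 3 · 5 = 21
  Term 4 contributes 10 + 4 · 5 = 30
p(5) = ⊕ of these = min[6, 7, 19, 21, 30] = 6.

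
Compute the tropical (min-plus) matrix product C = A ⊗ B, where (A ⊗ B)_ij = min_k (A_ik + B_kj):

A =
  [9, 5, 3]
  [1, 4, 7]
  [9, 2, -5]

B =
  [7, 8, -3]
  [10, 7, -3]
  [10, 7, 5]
A ⊗ B =
  [13, 10, 2]
  [8, 9, -2]
  [5, 2, -1]

Apply the min-plus product entry-by-entry:
  C[0][0] = min over k of (A[0][0] + B[0][0] = 9 + 7 = 16, A[0][1] + B[1][0] = 5 + 10 = 15, A[0][2] + B[2][0] = 3 + 10 = 13) = 13 (attained at k = 2)
  C[0][1] = min over k of (A[0][0] + B[0][1] = 9 + 8 = 17, A[0][1] + B[1][1] = 5 + 7 = 12, A[0][2] + B[2][1] = 3 + 7 = 10) = 10 (attained at k = 2)
  C[0][2] = min over k of (A[0][0] + B[0][2] = 9 + -3 = 6, A[0][1] + B[1][2] = 5 + -3 = 2, A[0][2] + B[2][2] = 3 + 5 = 8) = 2 (attained at k = 1)
  C[1][0] = min over k of (A[1][0] + B[0][0] = 1 + 7 = 8, A[1][1] + B[1][0] = 4 + 10 = 14, A[1][2] + B[2][0] = 7 + 10 = 17) = 8 (attained at k = 0)
  C[1][1] = min over k of (A[1][0] + B[0][1] = 1 + 8 = 9, A[1][1] + B[1][1] = 4 + 7 = 11, A[1][2] + B[2][1] = 7 + 7 = 14) = 9 (attained at k = 0)
  C[1][2] = min over k of (A[1][0] + B[0][2] = 1 + -3 = -2, A[1][1] + B[1][2] = 4 + -3 = 1, A[1][2] + B[2][2] = 7 + 5 = 12) = -2 (attained at k = 0)
  C[2][0] = min over k of (A[2][0] + B[0][0] = 9 + 7 = 16, A[2][1] + B[1][0] = 2 + 10 = 12, A[2][2] + B[2][0] = -5 + 10 = 5) = 5 (attained at k = 2)
  C[2][1] = min over k of (A[2][0] + B[0][1] = 9 + 8 = 17, A[2][1] + B[1][1] = 2 + 7 = 9, A[2][2] + B[2][1] = -5 + 7 = 2) = 2 (attained at k = 2)
  C[2][2] = min over k of (A[2][0] + B[0][2] = 9 + -3 = 6, A[2][1] + B[1][2] = 2 + -3 = -1, A[2][2] + B[2][2] = -5 + 5 = 0) = -1 (attained at k = 1)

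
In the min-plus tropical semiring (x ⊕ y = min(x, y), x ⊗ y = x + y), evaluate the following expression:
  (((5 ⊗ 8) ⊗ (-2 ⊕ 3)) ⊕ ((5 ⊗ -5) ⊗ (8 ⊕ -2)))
(((5 ⊗ 8) ⊗ (-2 ⊕ 3)) ⊕ ((5 ⊗ -5) ⊗ (8 ⊕ -2))) = -2

Expand innermost to outermost. Recall ⊕ takes the minimum of its arguments and ⊗ takes their sum. Working out the expression (((5 ⊗ 8) ⊗ (-2 ⊕ 3)) ⊕ ((5 ⊗ -5) ⊗ (8 ⊕ -2))) gives -2.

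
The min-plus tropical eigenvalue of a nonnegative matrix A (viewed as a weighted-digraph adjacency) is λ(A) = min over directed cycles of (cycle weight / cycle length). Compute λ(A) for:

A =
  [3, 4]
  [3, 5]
λ(A) = 3

Enumerate directed cycles and compute their means (weight / length). Sample:
  cycle 0 → 0: weight = 3, length = 1, mean = 3/1 ≈ 3.000
  cycle 1 → 1: weight = 5, length = 1, mean = 5/1 ≈ 5.000
  cycle 0 → 1 → 0: weight = 7, length = 2, mean = 7/2 ≈ 3.500
  cycle 1 → 0 → 1: weight = 7, length = 2, mean = 7/2 ≈ 3.500
Minimum mean = 3.000, attained e.g. along the cycle 0 → 0 with weight 3 and length 1. So λ(A) = 3/1 = 3.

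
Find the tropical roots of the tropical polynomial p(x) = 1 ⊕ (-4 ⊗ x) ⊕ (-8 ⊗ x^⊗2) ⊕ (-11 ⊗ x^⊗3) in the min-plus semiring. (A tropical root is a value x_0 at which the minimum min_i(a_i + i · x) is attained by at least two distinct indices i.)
Roots: {3, 4, 5}

Each tropical root is a break point of the lower envelope of the lines y = a_i + i · x (there are 4 lines, with slopes 0, 1, ..., 3). Only the lines that attain the minimum somewhere contribute to roots; other lines are dominated. Here the surviving (envelope) indices are i = 3, i = 2, i = 1, i = 0.
Intersections between consecutive envelope lines give the roots: for adjacent envelope indices i < j the intersection is x = (a_i − a_j) / (j − i). Reading off the sorted break points: {3, 4, 5}.
Verification: at each break x_0, at least two indices attain the minimum of min_i(a_i + i · x_0).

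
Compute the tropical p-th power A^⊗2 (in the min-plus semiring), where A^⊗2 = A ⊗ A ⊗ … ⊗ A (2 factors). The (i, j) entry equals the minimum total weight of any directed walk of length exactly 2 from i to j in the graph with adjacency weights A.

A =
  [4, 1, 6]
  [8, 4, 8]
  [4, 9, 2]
A^⊗2 =
  [8, 5, 8]
  [12, 8, 10]
  [6, 5, 4]

Each entry (A^⊗2)_ij equals the minimum over all length-2 walks i = v_0 → v_1 → … → v_2 = j of Σ_t A[v_t][v_{t+1}]. For example, for (i, j) = (0, 2) we minimise over 3 possible intermediate vertex sequences; the minimum is 8, attained along the walk 0 → 2 → 2.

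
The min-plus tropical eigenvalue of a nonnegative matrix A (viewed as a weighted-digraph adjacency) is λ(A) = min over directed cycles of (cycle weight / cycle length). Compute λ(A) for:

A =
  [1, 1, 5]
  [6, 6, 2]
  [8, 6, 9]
λ(A) = 1

Enumerate directed cycles and compute their means (weight / length). Sample:
  cycle 0 → 0: weight = 1, length = 1, mean = 1/1 ≈ 1.000
  cycle 1 → 1: weight = 6, length = 1, mean = 6/1 ≈ 6.000
  cycle 2 → 2: weight = 9, length = 1, mean = 9/1 ≈ 9.000
  cycle 0 → 1 → 0: weight = 7, length = 2, mean = 7/2 ≈ 3.500
  cycle 0 → 2 → 0: weight = 13, length = 2, mean = 13/2 ≈ 6.500
  cycle 1 → 0 → 1: weight = 7, length = 2, mean = 7/2 ≈ 3.500
Minimum mean = 1.000, attained e.g. along the cycle 0 → 0 with weight 1 and length 1. So λ(A) = 1/1 = 1.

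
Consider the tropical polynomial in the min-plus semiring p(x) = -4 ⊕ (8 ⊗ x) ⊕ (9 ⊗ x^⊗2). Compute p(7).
p(7) = -4

A tropical monomial a ⊗ x^⊗i evaluates to a + i · x. Evaluating each term at x = 7:
  Term 0 contributes -4 + 0 · 7 = -4
  Term 1 contributes 8 + 1 · 7 = 15
  Term 2 contributes 9 + 2 · 7 = 23
p(7) = ⊕ of these = min[-4, 15, 23] = -4.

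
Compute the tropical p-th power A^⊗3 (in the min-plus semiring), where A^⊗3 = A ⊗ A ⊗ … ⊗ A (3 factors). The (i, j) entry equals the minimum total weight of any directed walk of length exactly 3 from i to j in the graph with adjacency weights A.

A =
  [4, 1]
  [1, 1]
A^⊗3 =
  [3, 3]
  [3, 3]

Each entry (A^⊗3)_ij equals the minimum over all length-3 walks i = v_0 → v_1 → … → v_3 = j of Σ_t A[v_t][v_{t+1}]. For example, for (i, j) = (0, 1) we minimise over 4 possible intermediate vertex sequences; the minimum is 3, attained along the walk 0 → 1 → 0 → 1.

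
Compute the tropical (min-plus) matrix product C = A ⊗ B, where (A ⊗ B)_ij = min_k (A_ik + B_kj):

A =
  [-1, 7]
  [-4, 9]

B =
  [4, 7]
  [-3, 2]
A ⊗ B =
  [3, 6]
  [0, 3]

Apply the min-plus product entry-by-entry:
  C[0][0] = min over k of (A[0][0] + B[0][0] = -1 + 4 = 3, A[0][1] + B[1][0] = 7 + -3 = 4) = 3 (attained at k = 0)
  C[0][1] = min over k of (A[0][0] + B[0][1] = -1 + 7 = 6, A[0][1] + B[1][1] = 7 + 2 = 9) = 6 (attained at k = 0)
  C[1][0] = min over k of (A[1][0] + B[0][0] = -4 + 4 = 0, A[1][1] + B[1][0] = 9 + -3 = 6) = 0 (attained at k = 0)
  C[1][1] = min over k of (A[1][0] + B[0][1] = -4 + 7 = 3, A[1][1] + B[1][1] = 9 + 2 = 11) = 3 (attained at k = 0)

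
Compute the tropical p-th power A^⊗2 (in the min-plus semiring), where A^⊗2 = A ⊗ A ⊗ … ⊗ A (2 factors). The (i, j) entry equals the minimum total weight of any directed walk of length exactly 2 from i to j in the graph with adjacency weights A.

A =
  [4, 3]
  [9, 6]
A^⊗2 =
  [8, 7]
  [13, 12]

Each entry (A^⊗2)_ij equals the minimum over all length-2 walks i = v_0 → v_1 → … → v_2 = j of Σ_t A[v_t][v_{t+1}]. For example, for (i, j) = (0, 1) we minimise over 2 possible intermediate vertex sequences; the minimum is 7, attained along the walk 0 → 0 → 1.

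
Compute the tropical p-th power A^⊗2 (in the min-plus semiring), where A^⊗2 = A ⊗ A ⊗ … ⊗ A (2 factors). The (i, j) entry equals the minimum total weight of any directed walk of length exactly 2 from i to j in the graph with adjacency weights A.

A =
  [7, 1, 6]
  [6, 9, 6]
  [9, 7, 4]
A^⊗2 =
  [7, 8, 7]
  [13, 7, 10]
  [13, 10, 8]

Each entry (A^⊗2)_ij equals the minimum over all length-2 walks i = v_0 → v_1 → … → v_2 = j of Σ_t A[v_t][v_{t+1}]. For example, for (i, j) = (0, 2) we minimise over 3 possible intermediate vertex sequences; the minimum is 7, attained along the walk 0 → 1 → 2.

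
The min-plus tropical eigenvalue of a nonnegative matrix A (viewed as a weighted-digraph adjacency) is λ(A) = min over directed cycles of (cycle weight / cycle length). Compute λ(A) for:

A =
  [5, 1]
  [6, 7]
λ(A) = 7/2

Enumerate directed cycles and compute their means (weight / length). Sample:
  cycle 0 → 0: weight = 5, length = 1, mean = 5/1 ≈ 5.000
  cycle 1 → 1: weight = 7, length = 1, mean = 7/1 ≈ 7.000
  cycle 0 → 1 → 0: weight = 7, length = 2, mean = 7/2 ≈ 3.500
  cycle 1 → 0 → 1: weight = 7, length = 2, mean = 7/2 ≈ 3.500
Minimum mean = 3.500, attained e.g. along the cycle 0 → 1 → 0 with weight 7 and length 2. So λ(A) = 7/2 = 7/2.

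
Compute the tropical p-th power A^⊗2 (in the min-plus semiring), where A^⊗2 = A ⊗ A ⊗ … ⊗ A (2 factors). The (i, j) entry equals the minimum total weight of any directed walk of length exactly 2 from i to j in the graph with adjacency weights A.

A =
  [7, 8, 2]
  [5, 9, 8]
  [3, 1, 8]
A^⊗2 =
  [5, 3, 9]
  [11, 9, 7]
  [6, 9, 5]

Each entry (A^⊗2)_ij equals the minimum over all length-2 walks i = v_0 → v_1 → … → v_2 = j of Σ_t A[v_t][v_{t+1}]. For example, for (i, j) = (0, 2) we minimise over 3 possible intermediate vertex sequences; the minimum is 9, attained along the walk 0 → 0 → 2.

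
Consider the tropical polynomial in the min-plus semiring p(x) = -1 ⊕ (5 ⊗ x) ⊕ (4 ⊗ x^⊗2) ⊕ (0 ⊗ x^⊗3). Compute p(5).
p(5) = -1

A tropical monomial a ⊗ x^⊗i evaluates to a + i · x. Evaluating each term at x = 5:
  Term 0 contributes -1 + 0 · 5 = -1
  Term 1 contributes 5 + 1 · 5 = 10
  Term 2 contributes 4 + 2 · 5 = 14
  Term 3 contributes 0 + 3 · 5 = 15
p(5) = ⊕ of these = min[-1, 10, 14, 15] = -1.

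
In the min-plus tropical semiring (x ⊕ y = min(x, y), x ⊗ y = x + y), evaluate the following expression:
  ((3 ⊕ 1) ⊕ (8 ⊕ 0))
((3 ⊕ 1) ⊕ (8 ⊕ 0)) = 0

Expand innermost to outermost. Recall ⊕ takes the minimum of its arguments and ⊗ takes their sum. Working out the expression ((3 ⊕ 1) ⊕ (8 ⊕ 0)) gives 0.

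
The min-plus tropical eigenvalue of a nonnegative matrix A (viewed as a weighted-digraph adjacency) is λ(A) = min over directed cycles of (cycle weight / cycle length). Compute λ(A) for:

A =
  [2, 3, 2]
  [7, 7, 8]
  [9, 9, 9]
λ(A) = 2

Enumerate directed cycles and compute their means (weight / length). Sample:
  cycle 0 → 0: weight = 2, length = 1, mean = 2/1 ≈ 2.000
  cycle 1 → 1: weight = 7, length = 1, mean = 7/1 ≈ 7.000
  cycle 2 → 2: weight = 9, length = 1, mean = 9/1 ≈ 9.000
  cycle 0 → 1 → 0: weight = 10, length = 2, mean = 10/2 ≈ 5.000
  cycle 0 → 2 → 0: weight = 11, length = 2, mean = 11/2 ≈ 5.500
  cycle 1 → 0 → 1: weight = 10, length = 2, mean = 10/2 ≈ 5.000
Minimum mean = 2.000, attained e.g. along the cycle 0 → 0 with weight 2 and length 1. So λ(A) = 2/1 = 2.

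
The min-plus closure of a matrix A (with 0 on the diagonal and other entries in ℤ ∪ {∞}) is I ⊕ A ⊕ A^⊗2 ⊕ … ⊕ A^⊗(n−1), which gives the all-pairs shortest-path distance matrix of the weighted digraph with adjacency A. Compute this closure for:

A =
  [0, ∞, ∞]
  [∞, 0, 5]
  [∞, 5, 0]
Closure =
  [0, ∞, ∞]
  [∞, 0, 5]
  [∞, 5, 0]

This is the Floyd-Warshall all-pairs shortest-path computation. For each intermediate vertex k = 0, 1, …, 2, update dist[i][j] ← min(dist[i][j], dist[i][k] + dist[k][j]). The final matrix gives, for each (i, j), the minimum total weight of any directed path from i to j (possibly empty when i = j).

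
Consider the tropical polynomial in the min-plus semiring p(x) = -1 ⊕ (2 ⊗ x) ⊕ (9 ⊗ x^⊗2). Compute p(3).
p(3) = -1

A tropical monomial a ⊗ x^⊗i evaluates to a + i · x. Evaluating each term at x = 3:
  Term 0 contributes -1 + 0 · 3 = -1
  Term 1 contributes 2 + 1 · 3 = 5
  Term 2 contributes 9 + 2 · 3 = 15
p(3) = ⊕ of these = min[-1, 5, 15] = -1.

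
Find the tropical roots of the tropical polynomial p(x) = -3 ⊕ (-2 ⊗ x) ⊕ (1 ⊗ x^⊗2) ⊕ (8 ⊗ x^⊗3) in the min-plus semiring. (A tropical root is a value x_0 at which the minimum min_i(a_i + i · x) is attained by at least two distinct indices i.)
Roots: {-7, -3, -1}

Each tropical root is a break point of the lower envelope of the lines y = a_i + i · x (there are 4 lines, with slopes 0, 1, ..., 3). Only the lines that attain the minimum somewhere contribute to roots; other lines are dominated. Here the surviving (envelope) indices are i = 3, i = 2, i = 1, i = 0.
Intersections between consecutive envelope lines give the roots: for adjacent envelope indices i < j the intersection is x = (a_i − a_j) / (j − i). Reading off the sorted break points: {-7, -3, -1}.
Verification: at each break x_0, at least two indices attain the minimum of min_i(a_i + i · x_0).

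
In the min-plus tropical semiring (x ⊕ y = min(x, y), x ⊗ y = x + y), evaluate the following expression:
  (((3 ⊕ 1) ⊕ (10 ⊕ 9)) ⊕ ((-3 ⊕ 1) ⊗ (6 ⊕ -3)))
(((3 ⊕ 1) ⊕ (10 ⊕ 9)) ⊕ ((-3 ⊕ 1) ⊗ (6 ⊕ -3))) = -6

Expand innermost to outermost. Recall ⊕ takes the minimum of its arguments and ⊗ takes their sum. Working out the expression (((3 ⊕ 1) ⊕ (10 ⊕ 9)) ⊕ ((-3 ⊕ 1) ⊗ (6 ⊕ -3))) gives -6.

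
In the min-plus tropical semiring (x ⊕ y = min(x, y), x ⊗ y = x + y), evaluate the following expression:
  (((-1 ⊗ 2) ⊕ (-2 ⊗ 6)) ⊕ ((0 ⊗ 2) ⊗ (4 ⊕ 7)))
(((-1 ⊗ 2) ⊕ (-2 ⊗ 6)) ⊕ ((0 ⊗ 2) ⊗ (4 ⊕ 7))) = 1

Expand innermost to outermost. Recall ⊕ takes the minimum of its arguments and ⊗ takes their sum. Working out the expression (((-1 ⊗ 2) ⊕ (-2 ⊗ 6)) ⊕ ((0 ⊗ 2) ⊗ (4 ⊕ 7))) gives 1.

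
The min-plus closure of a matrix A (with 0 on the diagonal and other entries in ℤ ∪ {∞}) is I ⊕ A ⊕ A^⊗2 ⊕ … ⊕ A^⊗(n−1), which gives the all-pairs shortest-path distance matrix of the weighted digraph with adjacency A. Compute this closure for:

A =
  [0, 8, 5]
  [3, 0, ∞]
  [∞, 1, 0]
Closure =
  [0, 6, 5]
  [3, 0, 8]
  [4, 1, 0]

This is the Floyd-Warshall all-pairs shortest-path computation. For each intermediate vertex k = 0, 1, …, 2, update dist[i][j] ← min(dist[i][j], dist[i][k] + dist[k][j]). The final matrix gives, for each (i, j), the minimum total weight of any directed path from i to j (possibly empty when i = j).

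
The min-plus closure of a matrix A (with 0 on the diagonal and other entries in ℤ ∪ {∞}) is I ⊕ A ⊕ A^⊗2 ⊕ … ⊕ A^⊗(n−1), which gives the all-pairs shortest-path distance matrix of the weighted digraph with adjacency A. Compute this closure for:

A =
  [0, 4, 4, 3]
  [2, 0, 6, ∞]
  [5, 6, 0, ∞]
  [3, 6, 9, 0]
Closure =
  [0, 4, 4, 3]
  [2, 0, 6, 5]
  [5, 6, 0, 8]
  [3, 6, 7, 0]

This is the Floyd-Warshall all-pairs shortest-path computation. For each intermediate vertex k = 0, 1, …, 3, update dist[i][j] ← min(dist[i][j], dist[i][k] + dist[k][j]). The final matrix gives, for each (i, j), the minimum total weight of any directed path from i to j (possibly empty when i = j).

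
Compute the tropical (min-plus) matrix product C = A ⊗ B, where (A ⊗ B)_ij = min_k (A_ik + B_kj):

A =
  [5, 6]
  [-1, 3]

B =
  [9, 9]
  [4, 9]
A ⊗ B =
  [10, 14]
  [7, 8]

Apply the min-plus product entry-by-entry:
  C[0][0] = min over k of (A[0][0] + B[0][0] = 5 + 9 = 14, A[0][1] + B[1][0] = 6 + 4 = 10) = 10 (attained at k = 1)
  C[0][1] = min over k of (A[0][0] + B[0][1] = 5 + 9 = 14, A[0][1] + B[1][1] = 6 + 9 = 15) = 14 (attained at k = 0)
  C[1][0] = min over k of (A[1][0] + B[0][0] = -1 + 9 = 8, A[1][1] + B[1][0] = 3 + 4 = 7) = 7 (attained at k = 1)
  C[1][1] = min over k of (A[1][0] + B[0][1] = -1 + 9 = 8, A[1][1] + B[1][1] = 3 + 9 = 12) = 8 (attained at k = 0)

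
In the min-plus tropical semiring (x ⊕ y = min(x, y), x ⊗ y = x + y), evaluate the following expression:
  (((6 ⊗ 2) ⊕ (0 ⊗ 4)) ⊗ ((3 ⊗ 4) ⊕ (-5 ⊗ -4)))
(((6 ⊗ 2) ⊕ (0 ⊗ 4)) ⊗ ((3 ⊗ 4) ⊕ (-5 ⊗ -4))) = -5

Expand innermost to outermost. Recall ⊕ takes the minimum of its arguments and ⊗ takes their sum. Working out the expression (((6 ⊗ 2) ⊕ (0 ⊗ 4)) ⊗ ((3 ⊗ 4) ⊕ (-5 ⊗ -4))) gives -5.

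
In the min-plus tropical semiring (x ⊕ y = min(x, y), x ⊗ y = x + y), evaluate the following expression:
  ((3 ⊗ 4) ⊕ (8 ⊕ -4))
((3 ⊗ 4) ⊕ (8 ⊕ -4)) = -4

Expand innermost to outermost. Recall ⊕ takes the minimum of its arguments and ⊗ takes their sum. Working out the expression ((3 ⊗ 4) ⊕ (8 ⊕ -4)) gives -4.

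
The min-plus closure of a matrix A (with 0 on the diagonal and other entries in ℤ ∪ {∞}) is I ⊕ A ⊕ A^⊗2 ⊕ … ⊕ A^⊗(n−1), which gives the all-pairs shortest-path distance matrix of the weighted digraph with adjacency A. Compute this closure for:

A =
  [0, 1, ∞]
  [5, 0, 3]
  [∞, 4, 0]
Closure =
  [0, 1, 4]
  [5, 0, 3]
  [9, 4, 0]

This is the Floyd-Warshall all-pairs shortest-path computation. For each intermediate vertex k = 0, 1, …, 2, update dist[i][j] ← min(dist[i][j], dist[i][k] + dist[k][j]). The final matrix gives, for each (i, j), the minimum total weight of any directed path from i to j (possibly empty when i = j).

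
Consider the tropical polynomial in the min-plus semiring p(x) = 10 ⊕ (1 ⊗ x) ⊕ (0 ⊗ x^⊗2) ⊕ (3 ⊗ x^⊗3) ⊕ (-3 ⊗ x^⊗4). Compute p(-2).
p(-2) = -11

A tropical monomial a ⊗ x^⊗i evaluates to a + i · x. Evaluating each term at x = -2:
  Term 0 contributes 10 + 0 · -2 = 10
  Term 1 contributes 1 + 1 · -2 = -1
  Term 2 contributes 0 + 2 · -2 = -4
  Term 3 contributes 3 + 3 · -2 = -3
  Term 4 contributes -3 + 4 · -2 = -11
p(-2) = ⊕ of these = min[10, -1, -4, -3, -11] = -11.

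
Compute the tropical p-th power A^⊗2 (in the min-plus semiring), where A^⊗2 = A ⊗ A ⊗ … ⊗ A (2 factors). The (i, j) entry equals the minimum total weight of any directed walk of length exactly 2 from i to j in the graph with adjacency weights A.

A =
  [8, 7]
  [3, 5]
A^⊗2 =
  [10, 12]
  [8, 10]

Each entry (A^⊗2)_ij equals the minimum over all length-2 walks i = v_0 → v_1 → … → v_2 = j of Σ_t A[v_t][v_{t+1}]. For example, for (i, j) = (0, 1) we minimise over 2 possible intermediate vertex sequences; the minimum is 12, attained along the walk 0 → 1 → 1.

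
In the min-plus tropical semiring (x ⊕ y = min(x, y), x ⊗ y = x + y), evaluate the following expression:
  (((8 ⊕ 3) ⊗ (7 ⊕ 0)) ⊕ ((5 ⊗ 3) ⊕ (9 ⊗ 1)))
(((8 ⊕ 3) ⊗ (7 ⊕ 0)) ⊕ ((5 ⊗ 3) ⊕ (9 ⊗ 1))) = 3

Expand innermost to outermost. Recall ⊕ takes the minimum of its arguments and ⊗ takes their sum. Working out the expression (((8 ⊕ 3) ⊗ (7 ⊕ 0)) ⊕ ((5 ⊗ 3) ⊕ (9 ⊗ 1))) gives 3.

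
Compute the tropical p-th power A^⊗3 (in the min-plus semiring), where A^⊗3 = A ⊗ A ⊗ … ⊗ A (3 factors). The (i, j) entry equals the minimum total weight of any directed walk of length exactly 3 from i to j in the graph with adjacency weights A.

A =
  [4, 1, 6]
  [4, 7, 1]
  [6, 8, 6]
A^⊗3 =
  [8, 6, 6]
  [9, 8, 6]
  [11, 11, 8]

Each entry (A^⊗3)_ij equals the minimum over all length-3 walks i = v_0 → v_1 → … → v_3 = j of Σ_t A[v_t][v_{t+1}]. For example, for (i, j) = (0, 2) we minimise over 9 possible intermediate vertex sequences; the minimum is 6, attained along the walk 0 → 0 → 1 → 2.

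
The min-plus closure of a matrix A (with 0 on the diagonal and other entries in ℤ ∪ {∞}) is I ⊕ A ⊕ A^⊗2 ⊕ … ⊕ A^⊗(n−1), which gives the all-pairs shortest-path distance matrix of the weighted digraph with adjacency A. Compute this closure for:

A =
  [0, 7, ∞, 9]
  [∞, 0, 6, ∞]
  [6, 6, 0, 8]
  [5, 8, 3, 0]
Closure =
  [0, 7, 12, 9]
  [12, 0, 6, 14]
  [6, 6, 0, 8]
  [5, 8, 3, 0]

This is the Floyd-Warshall all-pairs shortest-path computation. For each intermediate vertex k = 0, 1, …, 3, update dist[i][j] ← min(dist[i][j], dist[i][k] + dist[k][j]). The final matrix gives, for each (i, j), the minimum total weight of any directed path from i to j (possibly empty when i = j).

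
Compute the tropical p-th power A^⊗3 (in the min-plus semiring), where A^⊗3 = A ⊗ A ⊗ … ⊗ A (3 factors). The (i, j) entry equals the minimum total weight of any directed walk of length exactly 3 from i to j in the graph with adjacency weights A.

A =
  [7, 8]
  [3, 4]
A^⊗3 =
  [15, 16]
  [11, 12]

Each entry (A^⊗3)_ij equals the minimum over all length-3 walks i = v_0 → v_1 → … → v_3 = j of Σ_t A[v_t][v_{t+1}]. For example, for (i, j) = (0, 1) we minimise over 4 possible intermediate vertex sequences; the minimum is 16, attained along the walk 0 → 1 → 1 → 1.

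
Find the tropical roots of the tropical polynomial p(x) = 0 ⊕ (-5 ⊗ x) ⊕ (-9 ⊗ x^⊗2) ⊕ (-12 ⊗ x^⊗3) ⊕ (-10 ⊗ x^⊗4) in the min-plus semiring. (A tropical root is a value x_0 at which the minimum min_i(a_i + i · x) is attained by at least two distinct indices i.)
Roots: {-2, 3, 4, 5}

Each tropical root is a break point of the lower envelope of the lines y = a_i + i · x (there are 5 lines, with slopes 0, 1, ..., 4). Only the lines that attain the minimum somewhere contribute to roots; other lines are dominated. Here the surviving (envelope) indices are i = 4, i = 3, i = 2, i = 1, i = 0.
Intersections between consecutive envelope lines give the roots: for adjacent envelope indices i < j the intersection is x = (a_i − a_j) / (j − i). Reading off the sorted break points: {-2, 3, 4, 5}.
Verification: at each break x_0, at least two indices attain the minimum of min_i(a_i + i · x_0).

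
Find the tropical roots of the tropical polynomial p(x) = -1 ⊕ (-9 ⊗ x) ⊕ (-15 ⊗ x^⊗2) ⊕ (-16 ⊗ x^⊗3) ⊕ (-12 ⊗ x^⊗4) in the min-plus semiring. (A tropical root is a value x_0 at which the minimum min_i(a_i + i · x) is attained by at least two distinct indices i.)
Roots: {-4, 1, 6, 8}

Each tropical root is a break point of the lower envelope of the lines y = a_i + i · x (there are 5 lines, with slopes 0, 1, ..., 4). Only the lines that attain the minimum somewhere contribute to roots; other lines are dominated. Here the surviving (envelope) indices are i = 4, i = 3, i = 2, i = 1, i = 0.
Intersections between consecutive envelope lines give the roots: for adjacent envelope indices i < j the intersection is x = (a_i − a_j) / (j − i). Reading off the sorted break points: {-4, 1, 6, 8}.
Verification: at each break x_0, at least two indices attain the minimum of min_i(a_i + i · x_0).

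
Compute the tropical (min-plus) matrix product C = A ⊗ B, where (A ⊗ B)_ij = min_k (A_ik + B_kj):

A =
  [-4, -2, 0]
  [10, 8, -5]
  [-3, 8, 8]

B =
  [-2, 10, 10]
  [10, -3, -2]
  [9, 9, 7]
A ⊗ B =
  [-6, -5, -4]
  [4, 4, 2]
  [-5, 5, 6]

Apply the min-plus product entry-by-entry:
  C[0][0] = min over k of (A[0][0] + B[0][0] = -4 + -2 = -6, A[0][1] + B[1][0] = -2 + 10 = 8, A[0][2] + B[2][0] = 0 + 9 = 9) = -6 (attained at k = 0)
  C[0][1] = min over k of (A[0][0] + B[0][1] = -4 + 10 = 6, A[0][1] + B[1][1] = -2 + -3 = -5, A[0][2] + B[2][1] = 0 + 9 = 9) = -5 (attained at k = 1)
  C[0][2] = min over k of (A[0][0] + B[0][2] = -4 + 10 = 6, A[0][1] + B[1][2] = -2 + -2 = -4, A[0][2] + B[2][2] = 0 + 7 = 7) = -4 (attained at k = 1)
  C[1][0] = min over k of (A[1][0] + B[0][0] = 10 + -2 = 8, A[1][1] + B[1][0] = 8 + 10 = 18, A[1][2] + B[2][0] = -5 + 9 = 4) = 4 (attained at k = 2)
  C[1][1] = min over k of (A[1][0] + B[0][1] = 10 + 10 = 20, A[1][1] + B[1][1] = 8 + -3 = 5, A[1][2] + B[2][1] = -5 + 9 = 4) = 4 (attained at k = 2)
  C[1][2] = min over k of (A[1][0] + B[0][2] = 10 + 10 = 20, A[1][1] + B[1][2] = 8 + -2 = 6, A[1][2] + B[2][2] = -5 + 7 = 2) = 2 (attained at k = 2)
  C[2][0] = min over k of (A[2][0] + B[0][0] = -3 + -2 = -5, A[2][1] + B[1][0] = 8 + 10 = 18, A[2][2] + B[2][0] = 8 + 9 = 17) = -5 (attained at k = 0)
  C[2][1] = min over k of (A[2][0] + B[0][1] = -3 + 10 = 7, A[2][1] + B[1][1] = 8 + -3 = 5, A[2][2] + B[2][1] = 8 + 9 = 17) = 5 (attained at k = 1)
  C[2][2] = min over k of (A[2][0] + B[0][2] = -3 + 10 = 7, A[2][1] + B[1][2] = 8 + -2 = 6, A[2][2] + B[2][2] = 8 + 7 = 15) = 6 (attained at k = 1)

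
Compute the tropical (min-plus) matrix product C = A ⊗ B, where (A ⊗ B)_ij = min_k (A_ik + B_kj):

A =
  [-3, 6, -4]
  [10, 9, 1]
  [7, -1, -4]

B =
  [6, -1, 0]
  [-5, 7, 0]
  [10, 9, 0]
A ⊗ B =
  [1, -4, -4]
  [4, 9, 1]
  [-6, 5, -4]

Apply the min-plus product entry-by-entry:
  C[0][0] = min over k of (A[0][0] + B[0][0] = -3 + 6 = 3, A[0][1] + B[1][0] = 6 + -5 = 1, A[0][2] + B[2][0] = -4 + 10 = 6) = 1 (attained at k = 1)
  C[0][1] = min over k of (A[0][0] + B[0][1] = -3 + -1 = -4, A[0][1] + B[1][1] = 6 + 7 = 13, A[0][2] + B[2][1] = -4 + 9 = 5) = -4 (attained at k = 0)
  C[0][2] = min over k of (A[0][0] + B[0][2] = -3 + 0 = -3, A[0][1] + B[1][2] = 6 + 0 = 6, A[0][2] + B[2][2] = -4 + 0 = -4) = -4 (attained at k = 2)
  C[1][0] = min over k of (A[1][0] + B[0][0] = 10 + 6 = 16, A[1][1] + B[1][0] = 9 + -5 = 4, A[1][2] + B[2][0] = 1 + 10 = 11) = 4 (attained at k = 1)
  C[1][1] = min over k of (A[1][0] + B[0][1] = 10 + -1 = 9, A[1][1] + B[1][1] = 9 + 7 = 16, A[1][2] + B[2][1] = 1 + 9 = 10) = 9 (attained at k = 0)
  C[1][2] = min over k of (A[1][0] + B[0][2] = 10 + 0 = 10, A[1][1] + B[1][2] = 9 + 0 = 9, A[1][2] + B[2][2] = 1 + 0 = 1) = 1 (attained at k = 2)
  C[2][0] = min over k of (A[2][0] + B[0][0] = 7 + 6 = 13, A[2][1] + B[1][0] = -1 + -5 = -6, A[2][2] + B[2][0] = -4 + 10 = 6) = -6 (attained at k = 1)
  C[2][1] = min over k of (A[2][0] + B[0][1] = 7 + -1 = 6, A[2][1] + B[1][1] = -1 + 7 = 6, A[2][2] + B[2][1] = -4 + 9 = 5) = 5 (attained at k = 2)
  C[2][2] = min over k of (A[2][0] + B[0][2] = 7 + 0 = 7, A[2][1] + B[1][2] = -1 + 0 = -1, A[2][2] + B[2][2] = -4 + 0 = -4) = -4 (attained at k = 2)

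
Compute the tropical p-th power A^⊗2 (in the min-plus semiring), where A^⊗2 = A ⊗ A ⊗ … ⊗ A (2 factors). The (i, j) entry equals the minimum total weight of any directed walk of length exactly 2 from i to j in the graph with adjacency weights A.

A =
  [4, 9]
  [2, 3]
A^⊗2 =
  [8, 12]
  [5, 6]

Each entry (A^⊗2)_ij equals the minimum over all length-2 walks i = v_0 → v_1 → … → v_2 = j of Σ_t A[v_t][v_{t+1}]. For example, for (i, j) = (0, 1) we minimise over 2 possible intermediate vertex sequences; the minimum is 12, attained along the walk 0 → 1 → 1.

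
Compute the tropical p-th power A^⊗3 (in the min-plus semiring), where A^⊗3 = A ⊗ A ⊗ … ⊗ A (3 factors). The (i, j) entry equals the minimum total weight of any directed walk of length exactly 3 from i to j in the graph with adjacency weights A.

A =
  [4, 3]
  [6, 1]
A^⊗3 =
  [10, 5]
  [8, 3]

Each entry (A^⊗3)_ij equals the minimum over all length-3 walks i = v_0 → v_1 → … → v_3 = j of Σ_t A[v_t][v_{t+1}]. For example, for (i, j) = (0, 1) we minimise over 4 possible intermediate vertex sequences; the minimum is 5, attained along the walk 0 → 1 → 1 → 1.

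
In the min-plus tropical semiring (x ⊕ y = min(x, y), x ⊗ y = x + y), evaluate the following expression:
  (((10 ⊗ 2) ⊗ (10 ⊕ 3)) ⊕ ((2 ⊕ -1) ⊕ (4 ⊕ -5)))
(((10 ⊗ 2) ⊗ (10 ⊕ 3)) ⊕ ((2 ⊕ -1) ⊕ (4 ⊕ -5))) = -5

Expand innermost to outermost. Recall ⊕ takes the minimum of its arguments and ⊗ takes their sum. Working out the expression (((10 ⊗ 2) ⊗ (10 ⊕ 3)) ⊕ ((2 ⊕ -1) ⊕ (4 ⊕ -5))) gives -5.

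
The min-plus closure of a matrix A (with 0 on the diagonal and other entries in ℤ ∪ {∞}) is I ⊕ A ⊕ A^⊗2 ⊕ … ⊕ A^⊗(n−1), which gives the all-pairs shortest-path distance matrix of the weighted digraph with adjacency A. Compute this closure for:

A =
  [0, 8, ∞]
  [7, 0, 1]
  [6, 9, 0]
Closure =
  [0, 8, 9]
  [7, 0, 1]
  [6, 9, 0]

This is the Floyd-Warshall all-pairs shortest-path computation. For each intermediate vertex k = 0, 1, …, 2, update dist[i][j] ← min(dist[i][j], dist[i][k] + dist[k][j]). The final matrix gives, for each (i, j), the minimum total weight of any directed path from i to j (possibly empty when i = j).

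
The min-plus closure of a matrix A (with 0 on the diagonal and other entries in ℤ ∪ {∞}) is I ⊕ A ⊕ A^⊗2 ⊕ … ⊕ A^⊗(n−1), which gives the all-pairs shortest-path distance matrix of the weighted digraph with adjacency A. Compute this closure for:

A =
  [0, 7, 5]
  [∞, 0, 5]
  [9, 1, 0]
Closure =
  [0, 6, 5]
  [14, 0, 5]
  [9, 1, 0]

This is the Floyd-Warshall all-pairs shortest-path computation. For each intermediate vertex k = 0, 1, …, 2, update dist[i][j] ← min(dist[i][j], dist[i][k] + dist[k][j]). The final matrix gives, for each (i, j), the minimum total weight of any directed path from i to j (possibly empty when i = j).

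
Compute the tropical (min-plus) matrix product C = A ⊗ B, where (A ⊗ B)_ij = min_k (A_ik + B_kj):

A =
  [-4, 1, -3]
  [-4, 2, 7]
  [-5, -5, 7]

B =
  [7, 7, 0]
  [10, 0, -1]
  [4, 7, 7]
A ⊗ B =
  [1, 1, -4]
  [3, 2, -4]
  [2, -5, -6]

Apply the min-plus product entry-by-entry:
  C[0][0] = min over k of (A[0][0] + B[0][0] = -4 + 7 = 3, A[0][1] + B[1][0] = 1 + 10 = 11, A[0][2] + B[2][0] = -3 + 4 = 1) = 1 (attained at k = 2)
  C[0][1] = min over k of (A[0][0] + B[0][1] = -4 + 7 = 3, A[0][1] + B[1][1] = 1 + 0 = 1, A[0][2] + B[2][1] = -3 + 7 = 4) = 1 (attained at k = 1)
  C[0][2] = min over k of (A[0][0] + B[0][2] = -4 + 0 = -4, A[0][1] + B[1][2] = 1 + -1 = 0, A[0][2] + B[2][2] = -3 + 7 = 4) = -4 (attained at k = 0)
  C[1][0] = min over k of (A[1][0] + B[0][0] = -4 + 7 = 3, A[1][1] + B[1][0] = 2 + 10 = 12, A[1][2] + B[2][0] = 7 + 4 = 11) = 3 (attained at k = 0)
  C[1][1] = min over k of (A[1][0] + B[0][1] = -4 + 7 = 3, A[1][1] + B[1][1] = 2 + 0 = 2, A[1][2] + B[2][1] = 7 + 7 = 14) = 2 (attained at k = 1)
  C[1][2] = min over k of (A[1][0] + B[0][2] = -4 + 0 = -4, A[1][1] + B[1][2] = 2 + -1 = 1, A[1][2] + B[2][2] = 7 + 7 = 14) = -4 (attained at k = 0)
  C[2][0] = min over k of (A[2][0] + B[0][0] = -5 + 7 = 2, A[2][1] + B[1][0] = -5 + 10 = 5, A[2][2] + B[2][0] = 7 + 4 = 11) = 2 (attained at k = 0)
  C[2][1] = min over k of (A[2][0] + B[0][1] = -5 + 7 = 2, A[2][1] + B[1][1] = -5 + 0 = -5, A[2][2] + B[2][1] = 7 + 7 = 14) = -5 (attained at k = 1)
  C[2][2] = min over k of (A[2][0] + B[0][2] = -5 + 0 = -5, A[2][1] + B[1][2] = -5 + -1 = -6, A[2][2] + B[2][2] = 7 + 7 = 14) = -6 (attained at k = 1)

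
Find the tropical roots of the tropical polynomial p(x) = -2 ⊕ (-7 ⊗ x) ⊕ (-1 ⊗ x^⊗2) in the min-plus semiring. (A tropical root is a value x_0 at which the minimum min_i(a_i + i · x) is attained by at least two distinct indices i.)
Roots: {-6, 5}

Each tropical root is a break point of the lower envelope of the lines y = a_i + i · x (there are 3 lines, with slopes 0, 1, ..., 2). Only the lines that attain the minimum somewhere contribute to roots; other lines are dominated. Here the surviving (envelope) indices are i = 2, i = 1, i = 0.
Intersections between consecutive envelope lines give the roots: for adjacent envelope indices i < j the intersection is x = (a_i − a_j) / (j − i). Reading off the sorted break points: {-6, 5}.
Verification: at each break x_0, at least two indices attain the minimum of min_i(a_i + i · x_0).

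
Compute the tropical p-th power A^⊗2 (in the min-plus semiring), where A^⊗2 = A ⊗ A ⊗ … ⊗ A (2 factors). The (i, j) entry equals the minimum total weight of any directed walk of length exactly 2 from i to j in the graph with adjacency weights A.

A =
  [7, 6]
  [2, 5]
A^⊗2 =
  [8, 11]
  [7, 8]

Each entry (A^⊗2)_ij equals the minimum over all length-2 walks i = v_0 → v_1 → … → v_2 = j of Σ_t A[v_t][v_{t+1}]. For example, for (i, j) = (0, 1) we minimise over 2 possible intermediate vertex sequences; the minimum is 11, attained along the walk 0 → 1 → 1.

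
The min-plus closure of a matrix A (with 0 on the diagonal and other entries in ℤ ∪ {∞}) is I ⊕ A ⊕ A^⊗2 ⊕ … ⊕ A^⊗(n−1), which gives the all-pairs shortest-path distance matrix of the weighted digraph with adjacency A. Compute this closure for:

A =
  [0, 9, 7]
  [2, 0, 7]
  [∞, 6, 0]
Closure =
  [0, 9, 7]
  [2, 0, 7]
  [8, 6, 0]

This is the Floyd-Warshall all-pairs shortest-path computation. For each intermediate vertex k = 0, 1, …, 2, update dist[i][j] ← min(dist[i][j], dist[i][k] + dist[k][j]). The final matrix gives, for each (i, j), the minimum total weight of any directed path from i to j (possibly empty when i = j).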